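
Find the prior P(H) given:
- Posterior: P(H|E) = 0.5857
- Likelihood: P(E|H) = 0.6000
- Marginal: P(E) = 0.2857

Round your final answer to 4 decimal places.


From Bayes' theorem: P(H|E) = P(E|H) × P(H) / P(E)

Rearranging for P(H):
P(H) = P(H|E) × P(E) / P(E|H)
     = 0.5857 × 0.2857 / 0.6000
     = 0.16733449 / 0.6000
     = 0.2789


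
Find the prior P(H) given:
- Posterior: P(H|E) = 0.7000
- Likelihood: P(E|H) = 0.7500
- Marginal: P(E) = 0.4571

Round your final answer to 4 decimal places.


From Bayes' theorem: P(H|E) = P(E|H) × P(H) / P(E)

Rearranging for P(H):
P(H) = P(H|E) × P(E) / P(E|H)
     = 0.7000 × 0.4571 / 0.7500
     = 0.31997000 / 0.7500
     = 0.4266


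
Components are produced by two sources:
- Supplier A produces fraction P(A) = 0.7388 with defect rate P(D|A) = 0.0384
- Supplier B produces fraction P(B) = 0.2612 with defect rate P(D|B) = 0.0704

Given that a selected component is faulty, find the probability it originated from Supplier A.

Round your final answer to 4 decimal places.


Let A = from Supplier A, D = faulty

Given:
- P(A) = 0.7388, P(B) = 0.2612
- P(D|A) = 0.0384, P(D|B) = 0.0704

Step 1: Find P(D)
P(D) = P(D|A)P(A) + P(D|B)P(B)
     = 0.0384 × 0.7388 + 0.0704 × 0.2612
     = 0.02836992 + 0.01838848
     = 0.04675840

Step 2: Apply Bayes' theorem
P(A|D) = P(D|A)P(A) / P(D)
       = 0.02836992 / 0.04675840
       = 0.6067


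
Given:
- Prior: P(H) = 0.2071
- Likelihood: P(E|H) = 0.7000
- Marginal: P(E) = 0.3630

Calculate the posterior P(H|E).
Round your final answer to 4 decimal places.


Using Bayes' theorem:

P(H|E) = P(E|H) × P(H) / P(E)
       = 0.7000 × 0.2071 / 0.3630
       = 0.14497000 / 0.3630
       = 0.3994

The evidence strengthens our belief in H.
Prior: 0.2071 → Posterior: 0.3994


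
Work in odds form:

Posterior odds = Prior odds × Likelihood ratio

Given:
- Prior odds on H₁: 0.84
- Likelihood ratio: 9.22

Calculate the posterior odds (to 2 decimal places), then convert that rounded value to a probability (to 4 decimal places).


Step 1: Calculate posterior odds
Posterior odds = Prior odds × LR
               = 0.84 × 9.22
               = 7.74

Step 2: Convert to probability
P(H₁|E) = Posterior odds / (1 + Posterior odds)
       = 7.74 / (1 + 7.74)
       = 7.74 / 8.74
       = 0.8856

The evidence increased P(H₁) from 0.4565 to 0.8856.


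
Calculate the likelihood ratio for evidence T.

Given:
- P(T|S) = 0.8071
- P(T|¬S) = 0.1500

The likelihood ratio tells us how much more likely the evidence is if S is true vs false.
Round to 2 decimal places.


Likelihood Ratio (LR) = P(T|S) / P(T|¬S)

LR = 0.8071 / 0.1500
   = 5.38

The evidence is 5.38 times more likely if S is true than if S is false.
Because LR exceeds 1, T is evidence for S.


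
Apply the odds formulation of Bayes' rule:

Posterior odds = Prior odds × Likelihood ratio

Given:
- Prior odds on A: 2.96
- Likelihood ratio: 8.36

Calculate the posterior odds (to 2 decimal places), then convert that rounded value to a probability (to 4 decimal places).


Step 1: Calculate posterior odds
Posterior odds = Prior odds × LR
               = 2.96 × 8.36
               = 24.75

Step 2: Convert to probability
P(A|E) = Posterior odds / (1 + Posterior odds)
       = 24.75 / (1 + 24.75)
       = 24.75 / 25.75
       = 0.9612

The evidence increased P(A) from 0.7475 to 0.9612.


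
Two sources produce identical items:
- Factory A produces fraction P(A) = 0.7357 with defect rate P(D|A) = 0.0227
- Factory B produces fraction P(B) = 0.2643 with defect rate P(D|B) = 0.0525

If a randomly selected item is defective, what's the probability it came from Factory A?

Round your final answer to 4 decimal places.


Let A = from Factory A, D = defective

Given:
- P(A) = 0.7357, P(B) = 0.2643
- P(D|A) = 0.0227, P(D|B) = 0.0525

Step 1: Find P(D)
P(D) = P(D|A)P(A) + P(D|B)P(B)
     = 0.0227 × 0.7357 + 0.0525 × 0.2643
     = 0.01670039 + 0.01387575
     = 0.03057614

Step 2: Apply Bayes' theorem
P(A|D) = P(D|A)P(A) / P(D)
       = 0.01670039 / 0.03057614
       = 0.5462


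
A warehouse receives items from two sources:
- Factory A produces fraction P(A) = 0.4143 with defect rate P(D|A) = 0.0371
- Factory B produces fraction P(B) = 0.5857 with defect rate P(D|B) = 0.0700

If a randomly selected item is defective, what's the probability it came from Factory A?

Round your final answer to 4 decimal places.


Let A = from Factory A, D = defective

Given:
- P(A) = 0.4143, P(B) = 0.5857
- P(D|A) = 0.0371, P(D|B) = 0.0700

Step 1: Find P(D)
P(D) = P(D|A)P(A) + P(D|B)P(B)
     = 0.0371 × 0.4143 + 0.0700 × 0.5857
     = 0.01537053 + 0.04099900
     = 0.05636953

Step 2: Apply Bayes' theorem
P(A|D) = P(D|A)P(A) / P(D)
       = 0.01537053 / 0.05636953
       = 0.2727


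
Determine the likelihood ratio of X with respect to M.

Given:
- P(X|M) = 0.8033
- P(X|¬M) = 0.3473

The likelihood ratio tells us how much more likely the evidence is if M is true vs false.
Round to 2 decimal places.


Likelihood Ratio (LR) = P(X|M) / P(X|¬M)

LR = 0.8033 / 0.3473
   = 2.31

The evidence is 2.31 times more likely if M is true than if M is false.
LR > 1, so observing X raises the odds in favor of M.


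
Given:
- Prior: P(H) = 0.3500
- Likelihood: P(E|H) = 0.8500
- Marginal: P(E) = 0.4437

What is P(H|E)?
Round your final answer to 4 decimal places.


Using Bayes' theorem:

P(H|E) = P(E|H) × P(H) / P(E)
       = 0.8500 × 0.3500 / 0.4437
       = 0.29750000 / 0.4437
       = 0.6705

The evidence strengthens our belief in H.
Prior: 0.3500 → Posterior: 0.6705


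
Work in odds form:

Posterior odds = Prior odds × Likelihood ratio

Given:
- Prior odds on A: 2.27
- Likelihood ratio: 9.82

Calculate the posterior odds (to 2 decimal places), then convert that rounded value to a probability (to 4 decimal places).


Step 1: Calculate posterior odds
Posterior odds = Prior odds × LR
               = 2.27 × 9.82
               = 22.29

Step 2: Convert to probability
P(A|E) = Posterior odds / (1 + Posterior odds)
       = 22.29 / (1 + 22.29)
       = 22.29 / 23.29
       = 0.9571

The evidence increased P(A) from 0.6942 to 0.9571.


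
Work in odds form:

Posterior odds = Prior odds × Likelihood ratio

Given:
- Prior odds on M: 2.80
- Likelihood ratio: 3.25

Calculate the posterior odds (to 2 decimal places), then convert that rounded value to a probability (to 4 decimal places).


Step 1: Calculate posterior odds
Posterior odds = Prior odds × LR
               = 2.80 × 3.25
               = 9.10

Step 2: Convert to probability
P(M|E) = Posterior odds / (1 + Posterior odds)
       = 9.10 / (1 + 9.10)
       = 9.10 / 10.10
       = 0.9010

The evidence increased P(M) from 0.7368 to 0.9010.


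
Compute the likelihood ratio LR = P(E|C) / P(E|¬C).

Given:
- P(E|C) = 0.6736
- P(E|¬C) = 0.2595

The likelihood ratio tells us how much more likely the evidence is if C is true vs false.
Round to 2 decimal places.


Likelihood Ratio (LR) = P(E|C) / P(E|¬C)

LR = 0.6736 / 0.2595
   = 2.60

The evidence is 2.60 times more likely if C is true than if C is false.
Because LR exceeds 1, E is evidence for C.


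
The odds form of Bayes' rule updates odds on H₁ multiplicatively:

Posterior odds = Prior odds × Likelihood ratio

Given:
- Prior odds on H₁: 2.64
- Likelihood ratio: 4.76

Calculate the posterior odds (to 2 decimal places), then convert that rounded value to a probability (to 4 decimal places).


Step 1: Calculate posterior odds
Posterior odds = Prior odds × LR
               = 2.64 × 4.76
               = 12.57

Step 2: Convert to probability
P(H₁|E) = Posterior odds / (1 + Posterior odds)
       = 12.57 / (1 + 12.57)
       = 12.57 / 13.57
       = 0.9263

The evidence increased P(H₁) from 0.7253 to 0.9263.


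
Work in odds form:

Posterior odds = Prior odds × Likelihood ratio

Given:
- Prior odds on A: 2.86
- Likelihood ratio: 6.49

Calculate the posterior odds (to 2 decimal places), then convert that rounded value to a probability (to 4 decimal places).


Step 1: Calculate posterior odds
Posterior odds = Prior odds × LR
               = 2.86 × 6.49
               = 18.56

Step 2: Convert to probability
P(A|E) = Posterior odds / (1 + Posterior odds)
       = 18.56 / (1 + 18.56)
       = 18.56 / 19.56
       = 0.9489

The evidence increased P(A) from 0.7409 to 0.9489.


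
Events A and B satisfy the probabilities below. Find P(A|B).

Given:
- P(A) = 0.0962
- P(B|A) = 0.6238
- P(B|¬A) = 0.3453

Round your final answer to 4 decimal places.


Bayes' theorem: P(A|B) = P(B|A) × P(A) / P(B)

Step 1: Calculate P(B) using law of total probability
P(B) = P(B|A)P(A) + P(B|¬A)P(¬A)
     = 0.6238 × 0.0962 + 0.3453 × 0.9038
     = 0.06000956 + 0.31208214
     = 0.37209170

Step 2: Apply Bayes' theorem
P(A|B) = P(B|A) × P(A) / P(B)
       = 0.06000956 / 0.37209170
       = 0.1613


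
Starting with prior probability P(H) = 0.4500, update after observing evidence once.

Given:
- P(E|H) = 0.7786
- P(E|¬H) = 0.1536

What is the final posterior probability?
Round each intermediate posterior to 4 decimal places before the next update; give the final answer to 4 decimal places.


Sequential Bayesian updating:

Initial prior: P(H) = 0.4500

Update 1:
  P(E) = 0.7786 × 0.4500 + 0.1536 × 0.5500 = 0.35037000 + 0.08448000 = 0.43485000
  P(H|E) = 0.35037000 / 0.43485000 = 0.8057

Final posterior: 0.8057


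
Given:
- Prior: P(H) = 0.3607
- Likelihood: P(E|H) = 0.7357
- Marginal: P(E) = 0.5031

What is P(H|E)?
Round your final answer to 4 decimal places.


Using Bayes' theorem:

P(H|E) = P(E|H) × P(H) / P(E)
       = 0.7357 × 0.3607 / 0.5031
       = 0.26536699 / 0.5031
       = 0.5275

The evidence strengthens our belief in H.
Prior: 0.3607 → Posterior: 0.5275


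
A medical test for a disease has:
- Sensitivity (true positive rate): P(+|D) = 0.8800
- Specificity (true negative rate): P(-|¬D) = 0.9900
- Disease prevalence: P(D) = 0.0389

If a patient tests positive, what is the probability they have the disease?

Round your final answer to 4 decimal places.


Let D = has disease, + = positive test

Given:
- P(D) = 0.0389 (prevalence)
- P(+|D) = 0.8800 (sensitivity)
- P(-|¬D) = 0.9900 (specificity)
- P(+|¬D) = 0.0100 (false positive rate = 1 - specificity)

Step 1: Find P(+)
P(+) = P(+|D)P(D) + P(+|¬D)P(¬D)
     = 0.8800 × 0.0389 + 0.0100 × 0.9611
     = 0.03423200 + 0.00961100
     = 0.04384300

Step 2: Apply Bayes' theorem for P(D|+)
P(D|+) = P(+|D)P(D) / P(+)
       = 0.03423200 / 0.04384300
       = 0.7808


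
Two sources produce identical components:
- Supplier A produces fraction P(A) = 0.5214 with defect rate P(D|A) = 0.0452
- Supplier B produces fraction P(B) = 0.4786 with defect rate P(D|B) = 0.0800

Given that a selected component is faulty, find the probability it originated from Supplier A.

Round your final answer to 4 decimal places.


Let A = from Supplier A, D = faulty

Given:
- P(A) = 0.5214, P(B) = 0.4786
- P(D|A) = 0.0452, P(D|B) = 0.0800

Step 1: Find P(D)
P(D) = P(D|A)P(A) + P(D|B)P(B)
     = 0.0452 × 0.5214 + 0.0800 × 0.4786
     = 0.02356728 + 0.03828800
     = 0.06185528

Step 2: Apply Bayes' theorem
P(A|D) = P(D|A)P(A) / P(D)
       = 0.02356728 / 0.06185528
       = 0.3810


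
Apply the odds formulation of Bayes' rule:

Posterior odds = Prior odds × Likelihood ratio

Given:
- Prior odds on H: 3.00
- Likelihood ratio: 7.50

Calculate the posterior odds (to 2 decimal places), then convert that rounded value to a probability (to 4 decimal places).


Step 1: Calculate posterior odds
Posterior odds = Prior odds × LR
               = 3.00 × 7.50
               = 22.50

Step 2: Convert to probability
P(H|E) = Posterior odds / (1 + Posterior odds)
       = 22.50 / (1 + 22.50)
       = 22.50 / 23.50
       = 0.9574

The evidence increased P(H) from 0.7500 to 0.9574.


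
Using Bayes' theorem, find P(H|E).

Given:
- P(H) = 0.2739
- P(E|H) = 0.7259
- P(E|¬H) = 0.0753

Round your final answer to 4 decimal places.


Bayes' theorem: P(H|E) = P(E|H) × P(H) / P(E)

Step 1: Calculate P(E) using law of total probability
P(E) = P(E|H)P(H) + P(E|¬H)P(¬H)
     = 0.7259 × 0.2739 + 0.0753 × 0.7261
     = 0.19882401 + 0.05467533
     = 0.25349934

Step 2: Apply Bayes' theorem
P(H|E) = P(E|H) × P(H) / P(E)
       = 0.19882401 / 0.25349934
       = 0.7843


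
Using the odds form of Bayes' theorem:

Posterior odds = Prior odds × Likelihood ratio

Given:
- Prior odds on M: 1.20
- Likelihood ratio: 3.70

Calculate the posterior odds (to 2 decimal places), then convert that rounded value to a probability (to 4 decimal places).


Step 1: Calculate posterior odds
Posterior odds = Prior odds × LR
               = 1.20 × 3.70
               = 4.44

Step 2: Convert to probability
P(M|E) = Posterior odds / (1 + Posterior odds)
       = 4.44 / (1 + 4.44)
       = 4.44 / 5.44
       = 0.8162

The evidence increased P(M) from 0.5455 to 0.8162.


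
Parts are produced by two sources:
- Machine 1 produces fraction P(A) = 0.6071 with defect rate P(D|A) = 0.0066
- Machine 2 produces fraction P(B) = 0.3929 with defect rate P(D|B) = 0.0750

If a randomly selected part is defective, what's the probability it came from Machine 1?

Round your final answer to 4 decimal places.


Let A = from Machine 1, D = defective

Given:
- P(A) = 0.6071, P(B) = 0.3929
- P(D|A) = 0.0066, P(D|B) = 0.0750

Step 1: Find P(D)
P(D) = P(D|A)P(A) + P(D|B)P(B)
     = 0.0066 × 0.6071 + 0.0750 × 0.3929
     = 0.00400686 + 0.02946750
     = 0.03347436

Step 2: Apply Bayes' theorem
P(A|D) = P(D|A)P(A) / P(D)
       = 0.00400686 / 0.03347436
       = 0.1197


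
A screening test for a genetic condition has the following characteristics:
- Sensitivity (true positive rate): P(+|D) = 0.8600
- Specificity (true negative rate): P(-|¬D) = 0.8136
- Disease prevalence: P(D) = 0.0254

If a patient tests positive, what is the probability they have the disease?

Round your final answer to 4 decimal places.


Let D = has disease, + = positive test

Given:
- P(D) = 0.0254 (prevalence)
- P(+|D) = 0.8600 (sensitivity)
- P(-|¬D) = 0.8136 (specificity)
- P(+|¬D) = 0.1864 (false positive rate = 1 - specificity)

Step 1: Find P(+)
P(+) = P(+|D)P(D) + P(+|¬D)P(¬D)
     = 0.8600 × 0.0254 + 0.1864 × 0.9746
     = 0.02184400 + 0.18166544
     = 0.20350944

Step 2: Apply Bayes' theorem for P(D|+)
P(D|+) = P(+|D)P(D) / P(+)
       = 0.02184400 / 0.20350944
       = 0.1073


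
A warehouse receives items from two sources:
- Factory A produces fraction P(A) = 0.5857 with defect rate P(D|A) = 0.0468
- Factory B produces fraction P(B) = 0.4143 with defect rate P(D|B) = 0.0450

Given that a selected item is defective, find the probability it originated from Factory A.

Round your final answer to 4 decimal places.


Let A = from Factory A, D = defective

Given:
- P(A) = 0.5857, P(B) = 0.4143
- P(D|A) = 0.0468, P(D|B) = 0.0450

Step 1: Find P(D)
P(D) = P(D|A)P(A) + P(D|B)P(B)
     = 0.0468 × 0.5857 + 0.0450 × 0.4143
     = 0.02741076 + 0.01864350
     = 0.04605426

Step 2: Apply Bayes' theorem
P(A|D) = P(D|A)P(A) / P(D)
       = 0.02741076 / 0.04605426
       = 0.5952


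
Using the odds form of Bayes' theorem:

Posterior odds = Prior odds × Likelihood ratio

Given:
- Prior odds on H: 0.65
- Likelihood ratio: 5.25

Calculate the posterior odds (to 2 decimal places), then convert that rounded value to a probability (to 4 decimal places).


Step 1: Calculate posterior odds
Posterior odds = Prior odds × LR
               = 0.65 × 5.25
               = 3.41

Step 2: Convert to probability
P(H|E) = Posterior odds / (1 + Posterior odds)
       = 3.41 / (1 + 3.41)
       = 3.41 / 4.41
       = 0.7732

The evidence increased P(H) from 0.3939 to 0.7732.


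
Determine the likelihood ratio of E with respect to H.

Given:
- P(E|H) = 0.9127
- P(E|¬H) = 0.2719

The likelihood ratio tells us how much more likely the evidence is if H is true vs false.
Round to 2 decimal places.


Likelihood Ratio (LR) = P(E|H) / P(E|¬H)

LR = 0.9127 / 0.2719
   = 3.36

The evidence is 3.36 times more likely if H is true than if H is false.
LR > 1, so observing E raises the odds in favor of H.


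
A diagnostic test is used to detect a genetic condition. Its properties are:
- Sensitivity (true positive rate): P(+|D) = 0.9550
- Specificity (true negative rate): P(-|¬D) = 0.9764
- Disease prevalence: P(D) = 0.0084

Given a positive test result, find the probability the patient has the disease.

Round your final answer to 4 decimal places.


Let D = has disease, + = positive test

Given:
- P(D) = 0.0084 (prevalence)
- P(+|D) = 0.9550 (sensitivity)
- P(-|¬D) = 0.9764 (specificity)
- P(+|¬D) = 0.0236 (false positive rate = 1 - specificity)

Step 1: Find P(+)
P(+) = P(+|D)P(D) + P(+|¬D)P(¬D)
     = 0.9550 × 0.0084 + 0.0236 × 0.9916
     = 0.00802200 + 0.02340176
     = 0.03142376

Step 2: Apply Bayes' theorem for P(D|+)
P(D|+) = P(+|D)P(D) / P(+)
       = 0.00802200 / 0.03142376
       = 0.2553


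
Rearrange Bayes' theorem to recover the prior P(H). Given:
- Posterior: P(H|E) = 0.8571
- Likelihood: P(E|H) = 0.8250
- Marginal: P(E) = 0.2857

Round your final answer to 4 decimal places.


From Bayes' theorem: P(H|E) = P(E|H) × P(H) / P(E)

Rearranging for P(H):
P(H) = P(H|E) × P(E) / P(E|H)
     = 0.8571 × 0.2857 / 0.8250
     = 0.24487347 / 0.8250
     = 0.2968


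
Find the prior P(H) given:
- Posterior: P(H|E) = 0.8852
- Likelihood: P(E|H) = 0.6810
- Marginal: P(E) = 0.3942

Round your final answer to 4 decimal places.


From Bayes' theorem: P(H|E) = P(E|H) × P(H) / P(E)

Rearranging for P(H):
P(H) = P(H|E) × P(E) / P(E|H)
     = 0.8852 × 0.3942 / 0.6810
     = 0.34894584 / 0.6810
     = 0.5124


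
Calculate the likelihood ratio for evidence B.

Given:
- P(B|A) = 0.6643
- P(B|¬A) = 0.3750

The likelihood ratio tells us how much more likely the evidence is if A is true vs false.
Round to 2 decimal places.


Likelihood Ratio (LR) = P(B|A) / P(B|¬A)

LR = 0.6643 / 0.3750
   = 1.77

The evidence is 1.77 times more likely if A is true than if A is false.
Since LR > 1, the evidence supports A over ¬A.


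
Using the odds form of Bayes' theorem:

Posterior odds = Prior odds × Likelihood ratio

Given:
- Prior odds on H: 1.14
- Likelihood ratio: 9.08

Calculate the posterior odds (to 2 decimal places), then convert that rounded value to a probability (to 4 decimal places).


Step 1: Calculate posterior odds
Posterior odds = Prior odds × LR
               = 1.14 × 9.08
               = 10.35

Step 2: Convert to probability
P(H|E) = Posterior odds / (1 + Posterior odds)
       = 10.35 / (1 + 10.35)
       = 10.35 / 11.35
       = 0.9119

The evidence increased P(H) from 0.5327 to 0.9119.


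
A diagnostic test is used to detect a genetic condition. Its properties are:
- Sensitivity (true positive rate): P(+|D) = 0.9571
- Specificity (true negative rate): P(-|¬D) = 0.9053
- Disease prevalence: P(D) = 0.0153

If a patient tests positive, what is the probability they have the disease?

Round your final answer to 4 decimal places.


Let D = has disease, + = positive test

Given:
- P(D) = 0.0153 (prevalence)
- P(+|D) = 0.9571 (sensitivity)
- P(-|¬D) = 0.9053 (specificity)
- P(+|¬D) = 0.0947 (false positive rate = 1 - specificity)

Step 1: Find P(+)
P(+) = P(+|D)P(D) + P(+|¬D)P(¬D)
     = 0.9571 × 0.0153 + 0.0947 × 0.9847
     = 0.01464363 + 0.09325109
     = 0.10789472

Step 2: Apply Bayes' theorem for P(D|+)
P(D|+) = P(+|D)P(D) / P(+)
       = 0.01464363 / 0.10789472
       = 0.1357


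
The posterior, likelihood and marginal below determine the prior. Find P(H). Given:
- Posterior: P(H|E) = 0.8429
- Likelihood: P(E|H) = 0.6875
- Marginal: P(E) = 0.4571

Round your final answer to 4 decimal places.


From Bayes' theorem: P(H|E) = P(E|H) × P(H) / P(E)

Rearranging for P(H):
P(H) = P(H|E) × P(E) / P(E|H)
     = 0.8429 × 0.4571 / 0.6875
     = 0.38528959 / 0.6875
     = 0.5604


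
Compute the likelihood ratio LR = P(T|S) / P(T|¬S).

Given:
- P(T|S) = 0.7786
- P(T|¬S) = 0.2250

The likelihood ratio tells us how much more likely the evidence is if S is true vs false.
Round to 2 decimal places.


Likelihood Ratio (LR) = P(T|S) / P(T|¬S)

LR = 0.7786 / 0.2250
   = 3.46

The evidence is 3.46 times more likely if S is true than if S is false.
LR > 1, so observing T raises the odds in favor of S.


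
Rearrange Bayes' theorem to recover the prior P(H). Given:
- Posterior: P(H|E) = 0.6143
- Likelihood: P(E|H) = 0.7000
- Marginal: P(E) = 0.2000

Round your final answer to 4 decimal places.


From Bayes' theorem: P(H|E) = P(E|H) × P(H) / P(E)

Rearranging for P(H):
P(H) = P(H|E) × P(E) / P(E|H)
     = 0.6143 × 0.2000 / 0.7000
     = 0.12286000 / 0.7000
     = 0.1755


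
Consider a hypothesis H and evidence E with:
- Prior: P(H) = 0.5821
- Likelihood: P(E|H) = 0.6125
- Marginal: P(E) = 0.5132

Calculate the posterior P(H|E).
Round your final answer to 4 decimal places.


Using Bayes' theorem:

P(H|E) = P(E|H) × P(H) / P(E)
       = 0.6125 × 0.5821 / 0.5132
       = 0.35653625 / 0.5132
       = 0.6947

The evidence strengthens our belief in H.
Prior: 0.5821 → Posterior: 0.6947


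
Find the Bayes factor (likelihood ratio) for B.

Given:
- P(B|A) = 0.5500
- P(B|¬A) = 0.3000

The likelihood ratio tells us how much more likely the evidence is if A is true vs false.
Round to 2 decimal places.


Likelihood Ratio (LR) = P(B|A) / P(B|¬A)

LR = 0.5500 / 0.3000
   = 1.83

The evidence is 1.83 times more likely if A is true than if A is false.
Since LR > 1, the evidence supports A over ¬A.


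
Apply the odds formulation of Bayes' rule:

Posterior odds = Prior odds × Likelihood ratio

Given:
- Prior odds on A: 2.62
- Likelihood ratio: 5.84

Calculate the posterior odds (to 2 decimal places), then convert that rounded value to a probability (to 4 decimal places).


Step 1: Calculate posterior odds
Posterior odds = Prior odds × LR
               = 2.62 × 5.84
               = 15.30

Step 2: Convert to probability
P(A|E) = Posterior odds / (1 + Posterior odds)
       = 15.30 / (1 + 15.30)
       = 15.30 / 16.30
       = 0.9387

The evidence increased P(A) from 0.7238 to 0.9387.


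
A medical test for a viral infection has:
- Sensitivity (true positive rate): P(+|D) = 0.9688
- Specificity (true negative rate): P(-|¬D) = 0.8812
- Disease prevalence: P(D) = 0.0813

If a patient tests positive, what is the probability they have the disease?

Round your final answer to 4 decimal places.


Let D = has disease, + = positive test

Given:
- P(D) = 0.0813 (prevalence)
- P(+|D) = 0.9688 (sensitivity)
- P(-|¬D) = 0.8812 (specificity)
- P(+|¬D) = 0.1188 (false positive rate = 1 - specificity)

Step 1: Find P(+)
P(+) = P(+|D)P(D) + P(+|¬D)P(¬D)
     = 0.9688 × 0.0813 + 0.1188 × 0.9187
     = 0.07876344 + 0.10914156
     = 0.18790500

Step 2: Apply Bayes' theorem for P(D|+)
P(D|+) = P(+|D)P(D) / P(+)
       = 0.07876344 / 0.18790500
       = 0.4192


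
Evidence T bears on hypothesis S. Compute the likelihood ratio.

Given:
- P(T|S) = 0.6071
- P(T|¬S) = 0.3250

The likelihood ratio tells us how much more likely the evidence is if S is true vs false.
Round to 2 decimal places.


Likelihood Ratio (LR) = P(T|S) / P(T|¬S)

LR = 0.6071 / 0.3250
   = 1.87

The evidence is 1.87 times more likely if S is true than if S is false.
Since LR > 1, the evidence supports S over ¬S.


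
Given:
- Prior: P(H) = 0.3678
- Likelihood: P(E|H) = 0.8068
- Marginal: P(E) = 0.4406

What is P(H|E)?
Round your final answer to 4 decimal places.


Using Bayes' theorem:

P(H|E) = P(E|H) × P(H) / P(E)
       = 0.8068 × 0.3678 / 0.4406
       = 0.29674104 / 0.4406
       = 0.6735

The evidence strengthens our belief in H.
Prior: 0.3678 → Posterior: 0.6735


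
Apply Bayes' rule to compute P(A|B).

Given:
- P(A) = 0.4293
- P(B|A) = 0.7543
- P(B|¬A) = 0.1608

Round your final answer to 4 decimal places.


Bayes' theorem: P(A|B) = P(B|A) × P(A) / P(B)

Step 1: Calculate P(B) using law of total probability
P(B) = P(B|A)P(A) + P(B|¬A)P(¬A)
     = 0.7543 × 0.4293 + 0.1608 × 0.5707
     = 0.32382099 + 0.09176856
     = 0.41558955

Step 2: Apply Bayes' theorem
P(A|B) = P(B|A) × P(A) / P(B)
       = 0.32382099 / 0.41558955
       = 0.7792


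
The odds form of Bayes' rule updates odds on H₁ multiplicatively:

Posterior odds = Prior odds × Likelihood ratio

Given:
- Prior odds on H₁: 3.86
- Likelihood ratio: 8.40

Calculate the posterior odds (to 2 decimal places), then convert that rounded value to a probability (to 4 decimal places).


Step 1: Calculate posterior odds
Posterior odds = Prior odds × LR
               = 3.86 × 8.40
               = 32.42

Step 2: Convert to probability
P(H₁|E) = Posterior odds / (1 + Posterior odds)
       = 32.42 / (1 + 32.42)
       = 32.42 / 33.42
       = 0.9701

The evidence increased P(H₁) from 0.7942 to 0.9701.


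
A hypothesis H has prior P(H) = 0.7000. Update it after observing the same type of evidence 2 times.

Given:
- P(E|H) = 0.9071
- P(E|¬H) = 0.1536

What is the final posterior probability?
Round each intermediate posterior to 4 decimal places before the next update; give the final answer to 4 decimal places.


Sequential Bayesian updating:

Initial prior: P(H) = 0.7000

Update 1:
  P(E) = 0.9071 × 0.7000 + 0.1536 × 0.3000 = 0.63497000 + 0.04608000 = 0.68105000
  P(H|E) = 0.63497000 / 0.68105000 = 0.9323

Update 2:
  P(E) = 0.9071 × 0.9323 + 0.1536 × 0.0677 = 0.84568933 + 0.01039872 = 0.85608805
  P(H|E) = 0.84568933 / 0.85608805 = 0.9879

Final posterior: 0.9879


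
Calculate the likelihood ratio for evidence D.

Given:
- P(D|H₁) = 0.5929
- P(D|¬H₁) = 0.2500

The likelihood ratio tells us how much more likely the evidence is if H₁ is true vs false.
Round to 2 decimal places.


Likelihood Ratio (LR) = P(D|H₁) / P(D|¬H₁)

LR = 0.5929 / 0.2500
   = 2.37

The evidence is 2.37 times more likely if H₁ is true than if H₁ is false.
LR > 1, so observing D raises the odds in favor of H₁.


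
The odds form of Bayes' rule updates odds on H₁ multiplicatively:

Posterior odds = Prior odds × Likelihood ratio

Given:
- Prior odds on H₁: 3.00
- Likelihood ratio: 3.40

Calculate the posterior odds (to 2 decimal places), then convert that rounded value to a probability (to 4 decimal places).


Step 1: Calculate posterior odds
Posterior odds = Prior odds × LR
               = 3.00 × 3.40
               = 10.20

Step 2: Convert to probability
P(H₁|E) = Posterior odds / (1 + Posterior odds)
       = 10.20 / (1 + 10.20)
       = 10.20 / 11.20
       = 0.9107

The evidence increased P(H₁) from 0.7500 to 0.9107.


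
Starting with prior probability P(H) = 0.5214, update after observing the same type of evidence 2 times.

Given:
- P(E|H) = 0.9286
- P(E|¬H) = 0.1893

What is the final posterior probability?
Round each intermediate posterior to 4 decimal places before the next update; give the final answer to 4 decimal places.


Sequential Bayesian updating:

Initial prior: P(H) = 0.5214

Update 1:
  P(E) = 0.9286 × 0.5214 + 0.1893 × 0.4786 = 0.48417204 + 0.09059898 = 0.57477102
  P(H|E) = 0.48417204 / 0.57477102 = 0.8424

Update 2:
  P(E) = 0.9286 × 0.8424 + 0.1893 × 0.1576 = 0.78225264 + 0.02983368 = 0.81208632
  P(H|E) = 0.78225264 / 0.81208632 = 0.9633

Final posterior: 0.9633


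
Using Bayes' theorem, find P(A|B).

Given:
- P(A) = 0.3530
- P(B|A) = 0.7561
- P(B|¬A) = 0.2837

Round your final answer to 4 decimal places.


Bayes' theorem: P(A|B) = P(B|A) × P(A) / P(B)

Step 1: Calculate P(B) using law of total probability
P(B) = P(B|A)P(A) + P(B|¬A)P(¬A)
     = 0.7561 × 0.3530 + 0.2837 × 0.6470
     = 0.26690330 + 0.18355390
     = 0.45045720

Step 2: Apply Bayes' theorem
P(A|B) = P(B|A) × P(A) / P(B)
       = 0.26690330 / 0.45045720
       = 0.5925


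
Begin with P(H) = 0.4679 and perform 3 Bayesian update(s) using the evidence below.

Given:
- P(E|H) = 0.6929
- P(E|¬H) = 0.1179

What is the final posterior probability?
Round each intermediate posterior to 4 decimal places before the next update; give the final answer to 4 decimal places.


Sequential Bayesian updating:

Initial prior: P(H) = 0.4679

Update 1:
  P(E) = 0.6929 × 0.4679 + 0.1179 × 0.5321 = 0.32420791 + 0.06273459 = 0.38694250
  P(H|E) = 0.32420791 / 0.38694250 = 0.8379

Update 2:
  P(E) = 0.6929 × 0.8379 + 0.1179 × 0.1621 = 0.58058091 + 0.01911159 = 0.59969250
  P(H|E) = 0.58058091 / 0.59969250 = 0.9681

Update 3:
  P(E) = 0.6929 × 0.9681 + 0.1179 × 0.0319 = 0.67079649 + 0.00376101 = 0.67455750
  P(H|E) = 0.67079649 / 0.67455750 = 0.9944

Final posterior: 0.9944


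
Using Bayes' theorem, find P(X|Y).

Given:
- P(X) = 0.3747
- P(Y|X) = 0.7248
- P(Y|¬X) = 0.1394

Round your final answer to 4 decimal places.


Bayes' theorem: P(X|Y) = P(Y|X) × P(X) / P(Y)

Step 1: Calculate P(Y) using law of total probability
P(Y) = P(Y|X)P(X) + P(Y|¬X)P(¬X)
     = 0.7248 × 0.3747 + 0.1394 × 0.6253
     = 0.27158256 + 0.08716682
     = 0.35874938

Step 2: Apply Bayes' theorem
P(X|Y) = P(Y|X) × P(X) / P(Y)
       = 0.27158256 / 0.35874938
       = 0.7570


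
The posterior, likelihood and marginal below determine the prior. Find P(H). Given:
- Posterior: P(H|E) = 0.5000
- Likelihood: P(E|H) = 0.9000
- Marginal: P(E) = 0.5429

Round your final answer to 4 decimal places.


From Bayes' theorem: P(H|E) = P(E|H) × P(H) / P(E)

Rearranging for P(H):
P(H) = P(H|E) × P(E) / P(E|H)
     = 0.5000 × 0.5429 / 0.9000
     = 0.27145000 / 0.9000
     = 0.3016


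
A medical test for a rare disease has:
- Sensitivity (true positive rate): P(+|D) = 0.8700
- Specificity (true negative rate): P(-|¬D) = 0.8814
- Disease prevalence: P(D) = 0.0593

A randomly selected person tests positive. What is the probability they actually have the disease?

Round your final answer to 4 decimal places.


Let D = has disease, + = positive test

Given:
- P(D) = 0.0593 (prevalence)
- P(+|D) = 0.8700 (sensitivity)
- P(-|¬D) = 0.8814 (specificity)
- P(+|¬D) = 0.1186 (false positive rate = 1 - specificity)

Step 1: Find P(+)
P(+) = P(+|D)P(D) + P(+|¬D)P(¬D)
     = 0.8700 × 0.0593 + 0.1186 × 0.9407
     = 0.05159100 + 0.11156702
     = 0.16315802

Step 2: Apply Bayes' theorem for P(D|+)
P(D|+) = P(+|D)P(D) / P(+)
       = 0.05159100 / 0.16315802
       = 0.3162


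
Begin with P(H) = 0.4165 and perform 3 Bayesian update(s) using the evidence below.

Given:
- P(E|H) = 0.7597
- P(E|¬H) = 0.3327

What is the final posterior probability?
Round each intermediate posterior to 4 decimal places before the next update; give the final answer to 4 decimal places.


Sequential Bayesian updating:

Initial prior: P(H) = 0.4165

Update 1:
  P(E) = 0.7597 × 0.4165 + 0.3327 × 0.5835 = 0.31641505 + 0.19413045 = 0.51054550
  P(H|E) = 0.31641505 / 0.51054550 = 0.6198

Update 2:
  P(E) = 0.7597 × 0.6198 + 0.3327 × 0.3802 = 0.47086206 + 0.12649254 = 0.59735460
  P(H|E) = 0.47086206 / 0.59735460 = 0.7882

Update 3:
  P(E) = 0.7597 × 0.7882 + 0.3327 × 0.2118 = 0.59879554 + 0.07046586 = 0.66926140
  P(H|E) = 0.59879554 / 0.66926140 = 0.8947

Final posterior: 0.8947


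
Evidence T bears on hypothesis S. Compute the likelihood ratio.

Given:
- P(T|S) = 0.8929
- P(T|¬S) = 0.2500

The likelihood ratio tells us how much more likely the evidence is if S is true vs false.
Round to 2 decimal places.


Likelihood Ratio (LR) = P(T|S) / P(T|¬S)

LR = 0.8929 / 0.2500
   = 3.57

The evidence is 3.57 times more likely if S is true than if S is false.
Because LR exceeds 1, T is evidence for S.


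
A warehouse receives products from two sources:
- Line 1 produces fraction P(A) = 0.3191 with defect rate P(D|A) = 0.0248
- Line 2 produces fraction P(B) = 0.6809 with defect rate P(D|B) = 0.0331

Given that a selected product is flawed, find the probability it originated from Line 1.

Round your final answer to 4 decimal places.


Let A = from Line 1, D = flawed

Given:
- P(A) = 0.3191, P(B) = 0.6809
- P(D|A) = 0.0248, P(D|B) = 0.0331

Step 1: Find P(D)
P(D) = P(D|A)P(A) + P(D|B)P(B)
     = 0.0248 × 0.3191 + 0.0331 × 0.6809
     = 0.00791368 + 0.02253779
     = 0.03045147

Step 2: Apply Bayes' theorem
P(A|D) = P(D|A)P(A) / P(D)
       = 0.00791368 / 0.03045147
       = 0.2599


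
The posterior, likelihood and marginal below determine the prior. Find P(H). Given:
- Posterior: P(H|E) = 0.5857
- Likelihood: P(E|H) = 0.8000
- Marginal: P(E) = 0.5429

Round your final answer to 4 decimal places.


From Bayes' theorem: P(H|E) = P(E|H) × P(H) / P(E)

Rearranging for P(H):
P(H) = P(H|E) × P(E) / P(E|H)
     = 0.5857 × 0.5429 / 0.8000
     = 0.31797653 / 0.8000
     = 0.3975


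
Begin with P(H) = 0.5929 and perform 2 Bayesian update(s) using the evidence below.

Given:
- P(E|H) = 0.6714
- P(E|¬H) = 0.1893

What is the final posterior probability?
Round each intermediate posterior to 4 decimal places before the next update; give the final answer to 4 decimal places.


Sequential Bayesian updating:

Initial prior: P(H) = 0.5929

Update 1:
  P(E) = 0.6714 × 0.5929 + 0.1893 × 0.4071 = 0.39807306 + 0.07706403 = 0.47513709
  P(H|E) = 0.39807306 / 0.47513709 = 0.8378

Update 2:
  P(E) = 0.6714 × 0.8378 + 0.1893 × 0.1622 = 0.56249892 + 0.03070446 = 0.59320338
  P(H|E) = 0.56249892 / 0.59320338 = 0.9482

Final posterior: 0.9482


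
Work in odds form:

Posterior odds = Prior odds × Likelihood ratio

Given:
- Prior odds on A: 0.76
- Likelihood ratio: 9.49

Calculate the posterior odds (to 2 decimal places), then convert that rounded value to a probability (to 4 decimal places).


Step 1: Calculate posterior odds
Posterior odds = Prior odds × LR
               = 0.76 × 9.49
               = 7.21

Step 2: Convert to probability
P(A|E) = Posterior odds / (1 + Posterior odds)
       = 7.21 / (1 + 7.21)
       = 7.21 / 8.21
       = 0.8782

The evidence increased P(A) from 0.4318 to 0.8782.


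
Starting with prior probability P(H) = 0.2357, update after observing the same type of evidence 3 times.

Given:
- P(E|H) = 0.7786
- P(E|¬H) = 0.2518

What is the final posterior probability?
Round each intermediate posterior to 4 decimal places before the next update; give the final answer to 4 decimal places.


Sequential Bayesian updating:

Initial prior: P(H) = 0.2357

Update 1:
  P(E) = 0.7786 × 0.2357 + 0.2518 × 0.7643 = 0.18351602 + 0.19245074 = 0.37596676
  P(H|E) = 0.18351602 / 0.37596676 = 0.4881

Update 2:
  P(E) = 0.7786 × 0.4881 + 0.2518 × 0.5119 = 0.38003466 + 0.12889642 = 0.50893108
  P(H|E) = 0.38003466 / 0.50893108 = 0.7467

Update 3:
  P(E) = 0.7786 × 0.7467 + 0.2518 × 0.2533 = 0.58138062 + 0.06378094 = 0.64516156
  P(H|E) = 0.58138062 / 0.64516156 = 0.9011

Final posterior: 0.9011


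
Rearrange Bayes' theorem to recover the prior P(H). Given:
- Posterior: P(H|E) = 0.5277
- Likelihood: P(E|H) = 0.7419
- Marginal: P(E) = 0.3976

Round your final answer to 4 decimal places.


From Bayes' theorem: P(H|E) = P(E|H) × P(H) / P(E)

Rearranging for P(H):
P(H) = P(H|E) × P(E) / P(E|H)
     = 0.5277 × 0.3976 / 0.7419
     = 0.20981352 / 0.7419
     = 0.2828


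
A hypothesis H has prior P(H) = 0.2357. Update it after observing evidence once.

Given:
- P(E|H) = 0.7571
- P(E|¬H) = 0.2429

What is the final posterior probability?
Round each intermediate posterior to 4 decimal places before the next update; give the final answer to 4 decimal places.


Sequential Bayesian updating:

Initial prior: P(H) = 0.2357

Update 1:
  P(E) = 0.7571 × 0.2357 + 0.2429 × 0.7643 = 0.17844847 + 0.18564847 = 0.36409694
  P(H|E) = 0.17844847 / 0.36409694 = 0.4901

Final posterior: 0.4901


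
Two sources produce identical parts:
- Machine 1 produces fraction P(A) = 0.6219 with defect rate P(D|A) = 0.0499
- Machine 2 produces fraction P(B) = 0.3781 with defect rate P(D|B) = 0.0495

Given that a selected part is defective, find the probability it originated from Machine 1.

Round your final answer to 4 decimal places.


Let A = from Machine 1, D = defective

Given:
- P(A) = 0.6219, P(B) = 0.3781
- P(D|A) = 0.0499, P(D|B) = 0.0495

Step 1: Find P(D)
P(D) = P(D|A)P(A) + P(D|B)P(B)
     = 0.0499 × 0.6219 + 0.0495 × 0.3781
     = 0.03103281 + 0.01871595
     = 0.04974876

Step 2: Apply Bayes' theorem
P(A|D) = P(D|A)P(A) / P(D)
       = 0.03103281 / 0.04974876
       = 0.6238


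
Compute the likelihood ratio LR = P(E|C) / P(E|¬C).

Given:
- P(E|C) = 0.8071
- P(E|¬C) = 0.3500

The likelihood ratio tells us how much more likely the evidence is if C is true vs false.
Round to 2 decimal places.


Likelihood Ratio (LR) = P(E|C) / P(E|¬C)

LR = 0.8071 / 0.3500
   = 2.31

The evidence is 2.31 times more likely if C is true than if C is false.
Because LR exceeds 1, E is evidence for C.


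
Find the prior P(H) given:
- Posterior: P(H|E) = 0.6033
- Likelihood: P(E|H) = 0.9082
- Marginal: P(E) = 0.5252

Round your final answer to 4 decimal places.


From Bayes' theorem: P(H|E) = P(E|H) × P(H) / P(E)

Rearranging for P(H):
P(H) = P(H|E) × P(E) / P(E|H)
     = 0.6033 × 0.5252 / 0.9082
     = 0.31685316 / 0.9082
     = 0.3489


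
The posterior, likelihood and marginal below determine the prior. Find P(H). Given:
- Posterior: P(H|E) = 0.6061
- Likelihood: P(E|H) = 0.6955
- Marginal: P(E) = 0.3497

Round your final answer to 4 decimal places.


From Bayes' theorem: P(H|E) = P(E|H) × P(H) / P(E)

Rearranging for P(H):
P(H) = P(H|E) × P(E) / P(E|H)
     = 0.6061 × 0.3497 / 0.6955
     = 0.21195317 / 0.6955
     = 0.3047


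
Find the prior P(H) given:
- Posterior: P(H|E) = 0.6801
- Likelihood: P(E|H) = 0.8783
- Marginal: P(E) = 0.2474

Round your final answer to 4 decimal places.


From Bayes' theorem: P(H|E) = P(E|H) × P(H) / P(E)

Rearranging for P(H):
P(H) = P(H|E) × P(E) / P(E|H)
     = 0.6801 × 0.2474 / 0.8783
     = 0.16825674 / 0.8783
     = 0.1916


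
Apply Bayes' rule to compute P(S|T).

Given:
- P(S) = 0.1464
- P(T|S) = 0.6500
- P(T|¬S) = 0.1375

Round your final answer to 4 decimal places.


Bayes' theorem: P(S|T) = P(T|S) × P(S) / P(T)

Step 1: Calculate P(T) using law of total probability
P(T) = P(T|S)P(S) + P(T|¬S)P(¬S)
     = 0.6500 × 0.1464 + 0.1375 × 0.8536
     = 0.09516000 + 0.11737000
     = 0.21253000

Step 2: Apply Bayes' theorem
P(S|T) = P(T|S) × P(S) / P(T)
       = 0.09516000 / 0.21253000
       = 0.4477


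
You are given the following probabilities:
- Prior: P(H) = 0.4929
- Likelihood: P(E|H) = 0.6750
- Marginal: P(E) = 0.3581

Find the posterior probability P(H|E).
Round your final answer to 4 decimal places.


Using Bayes' theorem:

P(H|E) = P(E|H) × P(H) / P(E)
       = 0.6750 × 0.4929 / 0.3581
       = 0.33270750 / 0.3581
       = 0.9291

The evidence strengthens our belief in H.
Prior: 0.4929 → Posterior: 0.9291


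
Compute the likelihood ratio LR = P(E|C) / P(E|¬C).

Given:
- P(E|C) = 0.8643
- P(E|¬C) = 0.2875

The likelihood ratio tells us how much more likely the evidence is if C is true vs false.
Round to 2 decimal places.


Likelihood Ratio (LR) = P(E|C) / P(E|¬C)

LR = 0.8643 / 0.2875
   = 3.01

The evidence is 3.01 times more likely if C is true than if C is false.
Because LR exceeds 1, E is evidence for C.


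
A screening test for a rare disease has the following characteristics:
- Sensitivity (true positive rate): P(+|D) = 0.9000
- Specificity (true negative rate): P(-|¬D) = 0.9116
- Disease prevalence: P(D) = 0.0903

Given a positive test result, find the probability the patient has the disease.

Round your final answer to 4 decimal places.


Let D = has disease, + = positive test

Given:
- P(D) = 0.0903 (prevalence)
- P(+|D) = 0.9000 (sensitivity)
- P(-|¬D) = 0.9116 (specificity)
- P(+|¬D) = 0.0884 (false positive rate = 1 - specificity)

Step 1: Find P(+)
P(+) = P(+|D)P(D) + P(+|¬D)P(¬D)
     = 0.9000 × 0.0903 + 0.0884 × 0.9097
     = 0.08127000 + 0.08041748
     = 0.16168748

Step 2: Apply Bayes' theorem for P(D|+)
P(D|+) = P(+|D)P(D) / P(+)
       = 0.08127000 / 0.16168748
       = 0.5026


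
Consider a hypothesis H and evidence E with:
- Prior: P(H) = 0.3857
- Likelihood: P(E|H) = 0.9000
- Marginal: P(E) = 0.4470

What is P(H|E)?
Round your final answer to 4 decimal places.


Using Bayes' theorem:

P(H|E) = P(E|H) × P(H) / P(E)
       = 0.9000 × 0.3857 / 0.4470
       = 0.34713000 / 0.4470
       = 0.7766

The evidence strengthens our belief in H.
Prior: 0.3857 → Posterior: 0.7766
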